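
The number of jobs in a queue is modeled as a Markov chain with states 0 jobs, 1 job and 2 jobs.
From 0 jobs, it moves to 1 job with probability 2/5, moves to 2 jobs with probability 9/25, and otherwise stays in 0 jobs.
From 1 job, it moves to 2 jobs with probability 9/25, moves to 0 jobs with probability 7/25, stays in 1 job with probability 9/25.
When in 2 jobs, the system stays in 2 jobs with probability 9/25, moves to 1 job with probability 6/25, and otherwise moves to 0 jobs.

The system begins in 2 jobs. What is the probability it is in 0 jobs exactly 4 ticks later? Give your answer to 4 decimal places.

0.3108

Propagate the distribution vector 4 ticks from 2 jobs.
After 0 ticks: (0.0000, 0.0000, 1.0000)
After 1 tick: (0.4000, 0.2400, 0.3600)
After 2 ticks: (0.3072, 0.3328, 0.3600)
After 3 ticks: (0.3109, 0.3291, 0.3600)
After 4 ticks: (0.3108, 0.3292, 0.3600)
P(in 0 jobs after 4 ticks) = 0.3108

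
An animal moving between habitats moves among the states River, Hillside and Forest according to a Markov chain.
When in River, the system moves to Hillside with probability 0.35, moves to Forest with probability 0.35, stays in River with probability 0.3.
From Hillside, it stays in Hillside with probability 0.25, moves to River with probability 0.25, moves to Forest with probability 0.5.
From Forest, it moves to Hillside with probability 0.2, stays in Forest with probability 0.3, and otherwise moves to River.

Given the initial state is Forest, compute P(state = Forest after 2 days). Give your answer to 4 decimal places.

0.3650

Sum over the intermediate state after 1 day:
P = P(Forest→River)·P(River→Forest) + P(Forest→Hillside)·P(Hillside→Forest) + P(Forest→Forest)·P(Forest→Forest)
  = 0.5×0.35 + 0.2×0.5 + 0.3×0.3
  = 0.1750 + 0.1000 + 0.0900 = 0.3650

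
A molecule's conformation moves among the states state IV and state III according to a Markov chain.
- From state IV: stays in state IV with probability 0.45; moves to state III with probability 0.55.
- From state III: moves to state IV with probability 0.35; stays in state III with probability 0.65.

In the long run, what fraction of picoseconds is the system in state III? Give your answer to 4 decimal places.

Let the stationary distribution be π with π = πP and π_1 + π_2 = 1.
π_1 = 0.45·π_1 + 0.35·π_2
Solving with the normalization constraint gives π = (0.3889, 0.6111).
So the stationary probability of state III is 0.6111.

0.6111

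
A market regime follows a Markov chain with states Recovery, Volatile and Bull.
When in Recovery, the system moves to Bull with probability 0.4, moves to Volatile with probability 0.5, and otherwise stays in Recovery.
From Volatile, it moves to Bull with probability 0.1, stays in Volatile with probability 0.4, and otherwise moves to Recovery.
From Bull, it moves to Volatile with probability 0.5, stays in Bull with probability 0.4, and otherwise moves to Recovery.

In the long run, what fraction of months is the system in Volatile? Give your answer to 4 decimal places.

Let the stationary distribution be π with π = πP and π_1 + π_2 + π_3 = 1.
π_1 = 0.1·π_1 + 0.5·π_2 + 0.1·π_3
π_2 = 0.5·π_1 + 0.4·π_2 + 0.5·π_3
Solving with the normalization constraint gives π = (0.2818, 0.4545, 0.2636).
So the stationary probability of Volatile is 0.4545.

0.4545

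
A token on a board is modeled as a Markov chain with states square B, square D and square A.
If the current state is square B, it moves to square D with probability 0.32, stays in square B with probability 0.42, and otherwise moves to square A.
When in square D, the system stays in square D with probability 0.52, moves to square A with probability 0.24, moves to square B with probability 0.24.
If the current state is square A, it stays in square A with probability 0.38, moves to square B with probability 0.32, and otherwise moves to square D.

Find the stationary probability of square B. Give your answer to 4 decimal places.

Let the stationary distribution be π with π = πP and π_1 + π_2 + π_3 = 1.
π_1 = 0.42·π_1 + 0.24·π_2 + 0.32·π_3
π_2 = 0.32·π_1 + 0.52·π_2 + 0.3·π_3
Solving with the normalization constraint gives π = (0.3206, 0.3928, 0.2865).
So the stationary probability of square B is 0.3206.

0.3206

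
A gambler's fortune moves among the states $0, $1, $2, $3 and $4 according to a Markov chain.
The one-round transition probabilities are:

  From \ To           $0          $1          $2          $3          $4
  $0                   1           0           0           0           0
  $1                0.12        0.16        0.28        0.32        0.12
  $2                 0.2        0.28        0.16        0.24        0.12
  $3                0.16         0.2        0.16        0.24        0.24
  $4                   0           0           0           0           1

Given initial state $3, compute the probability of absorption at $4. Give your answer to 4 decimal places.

0.5481

Let h(s) be the probability of absorption at $4 starting from transient state s. Then h($4) = 1 and h($0) = 0. By first-step analysis:
h($1) = 0.12·0 + 0.16·h($1) + 0.28·h($2) + 0.32·h($3) + 0.12·1
h($2) = 0.2·0 + 0.28·h($1) + 0.16·h($2) + 0.24·h($3) + 0.12·1
h($3) = 0.16·0 + 0.2·h($1) + 0.16·h($2) + 0.24·h($3) + 0.24·1
Solving: h($1) = 0.5079, h($2) = 0.4688, h($3) = 0.5481.
Starting from $3, the probability is 0.5481.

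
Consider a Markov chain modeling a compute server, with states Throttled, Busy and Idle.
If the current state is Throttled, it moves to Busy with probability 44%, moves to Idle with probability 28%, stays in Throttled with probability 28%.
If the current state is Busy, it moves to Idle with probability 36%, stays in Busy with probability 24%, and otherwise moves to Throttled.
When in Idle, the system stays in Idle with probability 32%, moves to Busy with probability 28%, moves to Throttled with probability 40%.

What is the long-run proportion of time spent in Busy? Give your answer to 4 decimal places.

Let the stationary distribution be π with π = πP and π_1 + π_2 + π_3 = 1.
π_1 = 0.28·π_1 + 0.4·π_2 + 0.4·π_3
π_2 = 0.44·π_1 + 0.24·π_2 + 0.28·π_3
Solving with the normalization constraint gives π = (0.3571, 0.3242, 0.3187).
So the stationary probability of Busy is 0.3242.

0.3242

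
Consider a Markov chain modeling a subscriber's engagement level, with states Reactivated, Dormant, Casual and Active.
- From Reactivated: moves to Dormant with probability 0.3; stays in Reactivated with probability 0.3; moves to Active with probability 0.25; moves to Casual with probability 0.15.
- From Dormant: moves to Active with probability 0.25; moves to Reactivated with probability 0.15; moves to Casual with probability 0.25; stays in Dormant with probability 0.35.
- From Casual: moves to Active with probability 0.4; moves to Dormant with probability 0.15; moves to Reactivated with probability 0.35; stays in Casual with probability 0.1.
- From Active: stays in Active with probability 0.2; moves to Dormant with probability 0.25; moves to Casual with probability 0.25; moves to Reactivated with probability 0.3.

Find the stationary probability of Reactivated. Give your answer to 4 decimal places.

Let the stationary distribution be π with π = πP and π_1 + π_2 + π_3 + π_4 = 1.
π_1 = 0.3·π_1 + 0.15·π_2 + 0.35·π_3 + 0.3·π_4
π_2 = 0.3·π_1 + 0.35·π_2 + 0.15·π_3 + 0.25·π_4
π_3 = 0.15·π_1 + 0.25·π_2 + 0.1·π_3 + 0.25·π_4
Solving with the normalization constraint gives π = (0.2690, 0.2712, 0.1940, 0.2658).
So the stationary probability of Reactivated is 0.2690.

0.2690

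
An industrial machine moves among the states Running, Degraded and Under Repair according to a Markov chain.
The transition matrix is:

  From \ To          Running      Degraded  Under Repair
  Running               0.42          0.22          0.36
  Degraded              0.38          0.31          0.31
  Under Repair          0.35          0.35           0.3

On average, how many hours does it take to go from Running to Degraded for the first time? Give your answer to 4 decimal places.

Let t(s) be the expected number of hours to first reach Degraded from state s, with t(Degraded) = 0. Conditioning on the first hour:
t(Running) = 1 + 0.42·t(Running) + 0.36·t(Under Repair)
t(Under Repair) = 1 + 0.35·t(Running) + 0.3·t(Under Repair)
Solving: t(Running) = 3.7857, t(Under Repair) = 3.3214.
Expected hours from Running to Degraded: 3.7857.

3.7857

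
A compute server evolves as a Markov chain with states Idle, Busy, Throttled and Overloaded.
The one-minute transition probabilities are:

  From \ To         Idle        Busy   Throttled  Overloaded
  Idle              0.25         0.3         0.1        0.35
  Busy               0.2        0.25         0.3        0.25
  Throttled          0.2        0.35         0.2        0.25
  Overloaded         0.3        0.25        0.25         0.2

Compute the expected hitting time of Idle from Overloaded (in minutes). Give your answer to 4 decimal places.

Let t(s) be the expected number of minutes to first reach Idle from state s, with t(Idle) = 0. Conditioning on the first minute:
t(Busy) = 1 + 0.25·t(Busy) + 0.3·t(Throttled) + 0.25·t(Overloaded)
t(Throttled) = 1 + 0.35·t(Busy) + 0.2·t(Throttled) + 0.25·t(Overloaded)
t(Overloaded) = 1 + 0.25·t(Busy) + 0.25·t(Throttled) + 0.2·t(Overloaded)
Solving: t(Busy) = 4.4681, t(Throttled) = 4.4681, t(Overloaded) = 4.0426.
Expected minutes from Overloaded to Idle: 4.0426.

4.0426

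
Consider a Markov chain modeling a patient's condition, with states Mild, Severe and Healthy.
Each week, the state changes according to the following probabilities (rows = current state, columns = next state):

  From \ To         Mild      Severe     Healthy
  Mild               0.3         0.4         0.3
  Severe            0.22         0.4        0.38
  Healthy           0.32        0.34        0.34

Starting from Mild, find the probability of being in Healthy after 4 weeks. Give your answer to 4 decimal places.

Propagate the distribution vector 4 weeks from Mild.
After 0 weeks: (1.0000, 0.0000, 0.0000)
After 1 week: (0.3000, 0.4000, 0.3000)
After 2 weeks: (0.2740, 0.3820, 0.3440)
After 3 weeks: (0.2763, 0.3794, 0.3443)
After 4 weeks: (0.2765, 0.3793, 0.3441)
P(in Healthy after 4 weeks) = 0.3441

0.3441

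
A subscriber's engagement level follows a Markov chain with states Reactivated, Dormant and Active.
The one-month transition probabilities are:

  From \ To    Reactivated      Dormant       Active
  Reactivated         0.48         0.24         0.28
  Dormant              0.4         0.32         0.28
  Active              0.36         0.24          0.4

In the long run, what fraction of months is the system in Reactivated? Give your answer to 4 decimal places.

0.4209

Let the stationary distribution be π with π = πP and π_1 + π_2 + π_3 = 1.
π_1 = 0.48·π_1 + 0.4·π_2 + 0.36·π_3
π_2 = 0.24·π_1 + 0.32·π_2 + 0.24·π_3
Solving with the normalization constraint gives π = (0.4209, 0.2609, 0.3182).
So the stationary probability of Reactivated is 0.4209.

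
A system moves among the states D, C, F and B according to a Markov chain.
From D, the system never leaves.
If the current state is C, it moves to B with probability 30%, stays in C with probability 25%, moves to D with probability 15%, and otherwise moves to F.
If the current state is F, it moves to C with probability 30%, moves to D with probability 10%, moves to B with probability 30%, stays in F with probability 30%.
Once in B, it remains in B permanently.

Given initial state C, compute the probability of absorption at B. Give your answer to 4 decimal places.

Let h(s) be the probability of absorption at B starting from transient state s. Then h(B) = 1 and h(D) = 0. By first-step analysis:
h(C) = 0.15·0 + 0.25·h(C) + 0.3·h(F) + 0.3·1
h(F) = 0.1·0 + 0.3·h(C) + 0.3·h(F) + 0.3·1
Solving: h(C) = 0.6897, h(F) = 0.7241.
Starting from C, the probability is 0.6897.

0.6897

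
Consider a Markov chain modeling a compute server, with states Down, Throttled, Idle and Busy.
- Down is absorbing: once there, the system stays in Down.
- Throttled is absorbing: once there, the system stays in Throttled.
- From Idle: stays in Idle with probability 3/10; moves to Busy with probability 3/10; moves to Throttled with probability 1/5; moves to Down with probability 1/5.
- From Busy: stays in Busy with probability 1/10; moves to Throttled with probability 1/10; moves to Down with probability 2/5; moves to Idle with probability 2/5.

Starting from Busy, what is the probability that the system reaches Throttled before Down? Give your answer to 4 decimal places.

Let h(s) be the probability of absorption at Throttled starting from transient state s. Then h(Throttled) = 1 and h(Down) = 0. By first-step analysis:
h(Idle) = 0.2·0 + 0.2·1 + 0.3·h(Idle) + 0.3·h(Busy)
h(Busy) = 0.4·0 + 0.1·1 + 0.4·h(Idle) + 0.1·h(Busy)
Solving: h(Idle) = 0.4118, h(Busy) = 0.2941.
Starting from Busy, the probability is 0.2941.

0.2941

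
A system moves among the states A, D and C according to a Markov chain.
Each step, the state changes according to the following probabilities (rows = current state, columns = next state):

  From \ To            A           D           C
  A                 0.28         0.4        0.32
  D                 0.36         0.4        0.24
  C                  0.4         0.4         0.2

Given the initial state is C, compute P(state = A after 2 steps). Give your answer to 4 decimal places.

Sum over the intermediate state after 1 step:
P = P(C→A)·P(A→A) + P(C→D)·P(D→A) + P(C→C)·P(C→A)
  = 0.4×0.28 + 0.4×0.36 + 0.2×0.4
  = 0.1120 + 0.1440 + 0.0800 = 0.3360

0.3360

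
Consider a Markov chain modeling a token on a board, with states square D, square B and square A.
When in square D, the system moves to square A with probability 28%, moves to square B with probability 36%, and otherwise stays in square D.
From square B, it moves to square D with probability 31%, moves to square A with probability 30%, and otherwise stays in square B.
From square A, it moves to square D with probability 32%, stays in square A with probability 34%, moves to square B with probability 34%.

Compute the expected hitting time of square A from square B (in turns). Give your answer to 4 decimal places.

3.4075

Let t(s) be the expected number of turns to first reach square A from state s, with t(square A) = 0. Conditioning on the first turn:
t(square D) = 1 + 0.36·t(square D) + 0.36·t(square B)
t(square B) = 1 + 0.31·t(square D) + 0.39·t(square B)
Solving: t(square D) = 3.4792, t(square B) = 3.4075.
Expected turns from square B to square A: 3.4075.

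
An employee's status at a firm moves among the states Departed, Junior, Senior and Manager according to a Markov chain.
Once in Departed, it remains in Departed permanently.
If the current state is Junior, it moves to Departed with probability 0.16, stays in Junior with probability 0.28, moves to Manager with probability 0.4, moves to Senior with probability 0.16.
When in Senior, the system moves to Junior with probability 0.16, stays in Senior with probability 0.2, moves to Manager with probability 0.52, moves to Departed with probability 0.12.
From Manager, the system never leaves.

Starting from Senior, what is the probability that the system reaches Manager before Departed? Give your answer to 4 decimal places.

Let h(s) be the probability of absorption at Manager starting from transient state s. Then h(Manager) = 1 and h(Departed) = 0. By first-step analysis:
h(Junior) = 0.16·0 + 0.28·h(Junior) + 0.16·h(Senior) + 0.4·1
h(Senior) = 0.12·0 + 0.16·h(Junior) + 0.2·h(Senior) + 0.52·1
Solving: h(Junior) = 0.7326, h(Senior) = 0.7965.
Starting from Senior, the probability is 0.7965.

0.7965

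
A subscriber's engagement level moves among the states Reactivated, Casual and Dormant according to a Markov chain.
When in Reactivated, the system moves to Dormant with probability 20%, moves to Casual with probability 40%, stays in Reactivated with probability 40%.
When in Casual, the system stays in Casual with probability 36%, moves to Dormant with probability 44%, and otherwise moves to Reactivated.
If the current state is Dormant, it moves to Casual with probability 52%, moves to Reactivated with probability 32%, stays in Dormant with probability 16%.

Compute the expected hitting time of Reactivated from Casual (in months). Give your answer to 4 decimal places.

Let t(s) be the expected number of months to first reach Reactivated from state s, with t(Reactivated) = 0. Conditioning on the first month:
t(Casual) = 1 + 0.36·t(Casual) + 0.44·t(Dormant)
t(Dormant) = 1 + 0.52·t(Casual) + 0.16·t(Dormant)
Solving: t(Casual) = 4.1451, t(Dormant) = 3.7565.
Expected months from Casual to Reactivated: 4.1451.

4.1451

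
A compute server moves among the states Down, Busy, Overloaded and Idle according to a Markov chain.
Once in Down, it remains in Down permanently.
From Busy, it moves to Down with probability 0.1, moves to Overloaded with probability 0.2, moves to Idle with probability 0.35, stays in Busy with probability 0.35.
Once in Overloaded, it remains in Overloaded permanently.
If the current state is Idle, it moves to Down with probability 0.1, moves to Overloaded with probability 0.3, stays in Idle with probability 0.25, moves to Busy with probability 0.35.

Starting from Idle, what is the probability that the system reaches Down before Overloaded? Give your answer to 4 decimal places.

Let h(s) be the probability of absorption at Down starting from transient state s. Then h(Down) = 1 and h(Overloaded) = 0. By first-step analysis:
h(Busy) = 0.1·1 + 0.35·h(Busy) + 0.2·0 + 0.35·h(Idle)
h(Idle) = 0.1·1 + 0.35·h(Busy) + 0.3·0 + 0.25·h(Idle)
Solving: h(Busy) = 0.3014, h(Idle) = 0.2740.
Starting from Idle, the probability is 0.2740.

0.2740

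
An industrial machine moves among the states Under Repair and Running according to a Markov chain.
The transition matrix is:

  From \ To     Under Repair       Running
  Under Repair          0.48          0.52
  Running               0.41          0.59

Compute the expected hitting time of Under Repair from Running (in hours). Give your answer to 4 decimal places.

2.4390

Let t(s) be the expected number of hours to first reach Under Repair from state s, with t(Under Repair) = 0. Conditioning on the first hour:
t(Running) = 1 + 0.59·t(Running)
Solving: t(Running) = 2.4390.
Expected hours from Running to Under Repair: 2.4390.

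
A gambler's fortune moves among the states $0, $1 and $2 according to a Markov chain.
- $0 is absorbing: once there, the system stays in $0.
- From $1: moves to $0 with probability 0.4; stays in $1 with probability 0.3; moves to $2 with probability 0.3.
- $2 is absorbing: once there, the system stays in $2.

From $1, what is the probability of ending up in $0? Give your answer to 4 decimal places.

Let h(s) be the probability of absorption at $0 starting from transient state s. Then h($0) = 1 and h($2) = 0. By first-step analysis:
h($1) = 0.4·1 + 0.3·h($1) + 0.3·0
Solving: h($1) = 0.5714.
Starting from $1, the probability is 0.5714.

0.5714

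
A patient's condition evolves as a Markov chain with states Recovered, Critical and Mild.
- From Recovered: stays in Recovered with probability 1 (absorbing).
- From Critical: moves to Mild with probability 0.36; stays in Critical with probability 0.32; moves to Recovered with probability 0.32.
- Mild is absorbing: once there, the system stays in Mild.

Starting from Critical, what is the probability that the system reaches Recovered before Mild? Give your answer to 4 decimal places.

Let h(s) be the probability of absorption at Recovered starting from transient state s. Then h(Recovered) = 1 and h(Mild) = 0. By first-step analysis:
h(Critical) = 0.32·1 + 0.32·h(Critical) + 0.36·0
Solving: h(Critical) = 0.4706.
Starting from Critical, the probability is 0.4706.

0.4706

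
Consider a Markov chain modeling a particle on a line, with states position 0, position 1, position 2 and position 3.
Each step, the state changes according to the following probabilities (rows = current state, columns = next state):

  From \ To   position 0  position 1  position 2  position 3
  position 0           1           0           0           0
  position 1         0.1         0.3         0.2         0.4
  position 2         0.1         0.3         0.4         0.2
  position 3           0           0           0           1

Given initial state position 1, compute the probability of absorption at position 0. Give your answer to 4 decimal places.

Let h(s) be the probability of absorption at position 0 starting from transient state s. Then h(position 0) = 1 and h(position 3) = 0. By first-step analysis:
h(position 1) = 0.1·1 + 0.3·h(position 1) + 0.2·h(position 2) + 0.4·0
h(position 2) = 0.1·1 + 0.3·h(position 1) + 0.4·h(position 2) + 0.2·0
Solving: h(position 1) = 0.2222, h(position 2) = 0.2778.
Starting from position 1, the probability is 0.2222.

0.2222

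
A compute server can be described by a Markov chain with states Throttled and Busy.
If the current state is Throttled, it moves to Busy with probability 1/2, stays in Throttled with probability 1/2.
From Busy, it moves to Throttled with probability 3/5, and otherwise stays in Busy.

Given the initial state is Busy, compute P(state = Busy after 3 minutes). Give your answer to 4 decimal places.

Propagate the distribution vector 3 minutes from Busy.
After 0 minutes: (0.0000, 1.0000)
After 1 minute: (0.6000, 0.4000)
After 2 minutes: (0.5400, 0.4600)
After 3 minutes: (0.5460, 0.4540)
P(in Busy after 3 minutes) = 0.4540

0.4540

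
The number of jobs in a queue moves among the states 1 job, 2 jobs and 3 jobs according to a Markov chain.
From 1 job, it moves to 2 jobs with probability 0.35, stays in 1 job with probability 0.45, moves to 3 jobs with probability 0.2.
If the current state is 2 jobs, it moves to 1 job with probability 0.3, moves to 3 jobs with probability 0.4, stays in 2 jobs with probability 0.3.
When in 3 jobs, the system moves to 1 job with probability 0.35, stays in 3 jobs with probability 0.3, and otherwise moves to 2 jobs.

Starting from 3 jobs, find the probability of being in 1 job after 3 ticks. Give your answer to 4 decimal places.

0.3701

Propagate the distribution vector 3 ticks from 3 jobs.
After 0 ticks: (0.0000, 0.0000, 1.0000)
After 1 tick: (0.3500, 0.3500, 0.3000)
After 2 ticks: (0.3675, 0.3325, 0.3000)
After 3 ticks: (0.3701, 0.3334, 0.2965)
P(in 1 job after 3 ticks) = 0.3701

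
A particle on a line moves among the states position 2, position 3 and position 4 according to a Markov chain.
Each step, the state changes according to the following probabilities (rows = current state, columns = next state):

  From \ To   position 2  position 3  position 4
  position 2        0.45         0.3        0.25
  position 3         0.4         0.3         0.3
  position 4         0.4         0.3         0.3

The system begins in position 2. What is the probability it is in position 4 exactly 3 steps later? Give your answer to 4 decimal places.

0.2789

Propagate the distribution vector 3 steps from position 2.
After 0 steps: (1.0000, 0.0000, 0.0000)
After 1 step: (0.4500, 0.3000, 0.2500)
After 2 steps: (0.4225, 0.3000, 0.2775)
After 3 steps: (0.4211, 0.3000, 0.2789)
P(in position 4 after 3 steps) = 0.2789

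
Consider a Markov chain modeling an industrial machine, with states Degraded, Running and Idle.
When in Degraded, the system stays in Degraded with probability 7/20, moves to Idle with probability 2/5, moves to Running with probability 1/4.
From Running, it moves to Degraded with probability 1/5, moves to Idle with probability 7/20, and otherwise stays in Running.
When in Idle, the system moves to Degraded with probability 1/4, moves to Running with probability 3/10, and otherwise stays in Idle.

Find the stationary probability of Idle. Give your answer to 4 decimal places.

Let the stationary distribution be π with π = πP and π_1 + π_2 + π_3 = 1.
π_1 = 0.35·π_1 + 0.2·π_2 + 0.25·π_3
π_2 = 0.25·π_1 + 0.45·π_2 + 0.3·π_3
Solving with the normalization constraint gives π = (0.2590, 0.3377, 0.4033).
So the stationary probability of Idle is 0.4033.

0.4033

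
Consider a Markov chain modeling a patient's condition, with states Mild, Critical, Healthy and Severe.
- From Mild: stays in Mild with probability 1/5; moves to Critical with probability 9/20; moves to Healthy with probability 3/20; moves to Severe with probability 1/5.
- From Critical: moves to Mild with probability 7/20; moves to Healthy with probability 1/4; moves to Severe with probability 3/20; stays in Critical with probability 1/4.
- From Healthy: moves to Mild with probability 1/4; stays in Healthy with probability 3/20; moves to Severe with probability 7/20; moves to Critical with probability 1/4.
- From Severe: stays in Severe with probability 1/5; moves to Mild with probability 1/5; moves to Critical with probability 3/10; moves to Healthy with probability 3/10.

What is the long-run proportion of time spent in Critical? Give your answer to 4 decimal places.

0.3123

Let the stationary distribution be π with π = πP and π_1 + π_2 + π_3 + π_4 = 1.
π_1 = 0.2·π_1 + 0.35·π_2 + 0.25·π_3 + 0.2·π_4
π_2 = 0.45·π_1 + 0.25·π_2 + 0.25·π_3 + 0.3·π_4
π_3 = 0.15·π_1 + 0.25·π_2 + 0.15·π_3 + 0.3·π_4
Solving with the normalization constraint gives π = (0.2575, 0.3123, 0.2137, 0.2164).
So the stationary probability of Critical is 0.3123.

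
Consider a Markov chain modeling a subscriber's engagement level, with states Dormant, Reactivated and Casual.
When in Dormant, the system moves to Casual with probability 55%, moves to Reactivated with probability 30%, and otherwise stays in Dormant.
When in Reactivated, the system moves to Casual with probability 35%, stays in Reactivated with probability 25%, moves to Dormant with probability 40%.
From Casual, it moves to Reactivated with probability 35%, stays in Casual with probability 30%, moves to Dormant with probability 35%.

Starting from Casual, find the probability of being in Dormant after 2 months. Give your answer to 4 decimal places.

0.2975

Sum over the intermediate state after 1 month:
P = P(Casual→Dormant)·P(Dormant→Dormant) + P(Casual→Reactivated)·P(Reactivated→Dormant) + P(Casual→Casual)·P(Casual→Dormant)
  = 0.35×0.15 + 0.35×0.4 + 0.3×0.35
  = 0.0525 + 0.1400 + 0.1050 = 0.2975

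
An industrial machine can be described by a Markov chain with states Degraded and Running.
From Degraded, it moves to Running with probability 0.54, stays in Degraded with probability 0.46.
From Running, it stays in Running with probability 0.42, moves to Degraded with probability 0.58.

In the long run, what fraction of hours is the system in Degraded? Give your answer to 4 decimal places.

0.5179

Let the stationary distribution be π with π = πP and π_1 + π_2 = 1.
π_1 = 0.46·π_1 + 0.58·π_2
Solving with the normalization constraint gives π = (0.5179, 0.4821).
So the stationary probability of Degraded is 0.5179.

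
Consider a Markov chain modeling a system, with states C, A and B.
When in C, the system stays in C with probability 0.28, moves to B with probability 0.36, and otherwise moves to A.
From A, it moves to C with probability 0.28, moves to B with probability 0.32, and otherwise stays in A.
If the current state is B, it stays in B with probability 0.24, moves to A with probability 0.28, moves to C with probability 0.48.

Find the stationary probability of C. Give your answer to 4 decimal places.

0.3418

Let the stationary distribution be π with π = πP and π_1 + π_2 + π_3 = 1.
π_1 = 0.28·π_1 + 0.28·π_2 + 0.48·π_3
π_2 = 0.36·π_1 + 0.4·π_2 + 0.28·π_3
Solving with the normalization constraint gives π = (0.3418, 0.3493, 0.3090).
So the stationary probability of C is 0.3418.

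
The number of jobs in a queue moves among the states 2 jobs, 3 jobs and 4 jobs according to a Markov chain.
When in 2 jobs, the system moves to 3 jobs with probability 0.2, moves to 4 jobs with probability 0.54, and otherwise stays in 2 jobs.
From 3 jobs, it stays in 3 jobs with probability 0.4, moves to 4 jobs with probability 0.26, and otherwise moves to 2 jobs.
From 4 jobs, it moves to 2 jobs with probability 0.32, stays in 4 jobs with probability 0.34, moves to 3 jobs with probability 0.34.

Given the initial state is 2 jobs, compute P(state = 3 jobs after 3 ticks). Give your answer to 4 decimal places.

Propagate the distribution vector 3 ticks from 2 jobs.
After 0 ticks: (1.0000, 0.0000, 0.0000)
After 1 tick: (0.2600, 0.2000, 0.5400)
After 2 ticks: (0.3084, 0.3156, 0.3760)
After 3 ticks: (0.3078, 0.3158, 0.3764)
P(in 3 jobs after 3 ticks) = 0.3158

0.3158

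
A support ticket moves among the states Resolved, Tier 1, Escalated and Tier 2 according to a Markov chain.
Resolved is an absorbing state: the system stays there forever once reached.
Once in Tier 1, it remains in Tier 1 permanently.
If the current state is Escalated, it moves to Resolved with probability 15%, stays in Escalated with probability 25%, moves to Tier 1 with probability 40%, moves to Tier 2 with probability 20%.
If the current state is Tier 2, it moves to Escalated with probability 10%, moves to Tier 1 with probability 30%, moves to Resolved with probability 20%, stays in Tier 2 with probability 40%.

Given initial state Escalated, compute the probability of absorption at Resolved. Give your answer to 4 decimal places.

0.3023

Let h(s) be the probability of absorption at Resolved starting from transient state s. Then h(Resolved) = 1 and h(Tier 1) = 0. By first-step analysis:
h(Escalated) = 0.15·1 + 0.4·0 + 0.25·h(Escalated) + 0.2·h(Tier 2)
h(Tier 2) = 0.2·1 + 0.3·0 + 0.1·h(Escalated) + 0.4·h(Tier 2)
Solving: h(Escalated) = 0.3023, h(Tier 2) = 0.3837.
Starting from Escalated, the probability is 0.3023.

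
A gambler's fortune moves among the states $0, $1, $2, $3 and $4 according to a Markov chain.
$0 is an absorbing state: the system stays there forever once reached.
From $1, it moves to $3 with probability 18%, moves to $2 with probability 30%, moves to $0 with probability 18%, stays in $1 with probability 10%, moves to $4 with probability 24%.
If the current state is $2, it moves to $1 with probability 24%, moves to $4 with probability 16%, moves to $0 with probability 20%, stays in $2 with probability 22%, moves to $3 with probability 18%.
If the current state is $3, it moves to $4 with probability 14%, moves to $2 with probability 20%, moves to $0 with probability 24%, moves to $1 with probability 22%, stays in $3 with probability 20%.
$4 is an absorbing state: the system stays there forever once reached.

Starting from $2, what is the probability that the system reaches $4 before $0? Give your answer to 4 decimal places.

Let h(s) be the probability of absorption at $4 starting from transient state s. Then h($4) = 1 and h($0) = 0. By first-step analysis:
h($1) = 0.18·0 + 0.1·h($1) + 0.3·h($2) + 0.18·h($3) + 0.24·1
h($2) = 0.2·0 + 0.24·h($1) + 0.22·h($2) + 0.18·h($3) + 0.16·1
h($3) = 0.24·0 + 0.22·h($1) + 0.2·h($2) + 0.2·h($3) + 0.14·1
Solving: h($1) = 0.5057, h($2) = 0.4597, h($3) = 0.4290.
Starting from $2, the probability is 0.4597.

0.4597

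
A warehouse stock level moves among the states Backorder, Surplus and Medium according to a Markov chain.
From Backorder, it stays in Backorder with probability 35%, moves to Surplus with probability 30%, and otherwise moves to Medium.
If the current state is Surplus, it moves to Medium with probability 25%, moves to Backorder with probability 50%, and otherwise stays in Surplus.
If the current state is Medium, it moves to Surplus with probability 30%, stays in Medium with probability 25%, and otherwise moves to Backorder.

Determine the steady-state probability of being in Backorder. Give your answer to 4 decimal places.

0.4221

Let the stationary distribution be π with π = πP and π_1 + π_2 + π_3 = 1.
π_1 = 0.35·π_1 + 0.5·π_2 + 0.45·π_3
π_2 = 0.3·π_1 + 0.25·π_2 + 0.3·π_3
Solving with the normalization constraint gives π = (0.4221, 0.2857, 0.2922).
So the stationary probability of Backorder is 0.4221.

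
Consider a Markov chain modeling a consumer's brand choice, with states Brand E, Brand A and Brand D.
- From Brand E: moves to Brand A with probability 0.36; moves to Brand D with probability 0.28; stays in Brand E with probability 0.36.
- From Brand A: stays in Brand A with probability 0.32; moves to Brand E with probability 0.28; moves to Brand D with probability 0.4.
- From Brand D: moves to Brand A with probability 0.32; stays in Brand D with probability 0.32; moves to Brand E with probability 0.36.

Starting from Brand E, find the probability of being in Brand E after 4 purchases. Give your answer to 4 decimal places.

0.3333

Propagate the distribution vector 4 purchases from Brand E.
After 0 purchases: (1.0000, 0.0000, 0.0000)
After 1 purchase: (0.3600, 0.3600, 0.2800)
After 2 purchases: (0.3312, 0.3344, 0.3344)
After 3 purchases: (0.3332, 0.3332, 0.3335)
After 4 purchases: (0.3333, 0.3333, 0.3333)
P(in Brand E after 4 purchases) = 0.3333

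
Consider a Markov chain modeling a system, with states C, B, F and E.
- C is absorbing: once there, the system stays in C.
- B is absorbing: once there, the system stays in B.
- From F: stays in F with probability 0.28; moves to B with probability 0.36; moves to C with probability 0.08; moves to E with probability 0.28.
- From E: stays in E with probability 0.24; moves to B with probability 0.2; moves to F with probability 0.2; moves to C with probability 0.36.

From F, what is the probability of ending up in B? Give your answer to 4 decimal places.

Let h(s) be the probability of absorption at B starting from transient state s. Then h(B) = 1 and h(C) = 0. By first-step analysis:
h(F) = 0.08·0 + 0.36·1 + 0.28·h(F) + 0.28·h(E)
h(E) = 0.36·0 + 0.2·1 + 0.2·h(F) + 0.24·h(E)
Solving: h(F) = 0.6710, h(E) = 0.4397.
Starting from F, the probability is 0.6710.

0.6710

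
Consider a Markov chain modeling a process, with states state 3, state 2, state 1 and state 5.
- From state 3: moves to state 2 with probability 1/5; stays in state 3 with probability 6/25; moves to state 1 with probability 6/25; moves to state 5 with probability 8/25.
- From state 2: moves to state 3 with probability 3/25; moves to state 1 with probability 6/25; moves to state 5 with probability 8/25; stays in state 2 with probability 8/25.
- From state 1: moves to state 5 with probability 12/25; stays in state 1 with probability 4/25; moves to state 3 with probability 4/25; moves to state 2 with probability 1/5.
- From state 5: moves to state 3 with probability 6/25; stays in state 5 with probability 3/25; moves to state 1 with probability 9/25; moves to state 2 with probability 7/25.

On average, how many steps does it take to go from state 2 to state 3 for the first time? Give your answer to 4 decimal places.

6.0127

Let t(s) be the expected number of steps to first reach state 3 from state s, with t(state 3) = 0. Conditioning on the first step:
t(state 2) = 1 + 0.32·t(state 2) + 0.24·t(state 1) + 0.32·t(state 5)
t(state 1) = 1 + 0.2·t(state 2) + 0.16·t(state 1) + 0.48·t(state 5)
t(state 5) = 1 + 0.28·t(state 2) + 0.36·t(state 1) + 0.12·t(state 5)
Solving: t(state 2) = 6.0127, t(state 1) = 5.6962, t(state 5) = 5.3797.
Expected steps from state 2 to state 3: 6.0127.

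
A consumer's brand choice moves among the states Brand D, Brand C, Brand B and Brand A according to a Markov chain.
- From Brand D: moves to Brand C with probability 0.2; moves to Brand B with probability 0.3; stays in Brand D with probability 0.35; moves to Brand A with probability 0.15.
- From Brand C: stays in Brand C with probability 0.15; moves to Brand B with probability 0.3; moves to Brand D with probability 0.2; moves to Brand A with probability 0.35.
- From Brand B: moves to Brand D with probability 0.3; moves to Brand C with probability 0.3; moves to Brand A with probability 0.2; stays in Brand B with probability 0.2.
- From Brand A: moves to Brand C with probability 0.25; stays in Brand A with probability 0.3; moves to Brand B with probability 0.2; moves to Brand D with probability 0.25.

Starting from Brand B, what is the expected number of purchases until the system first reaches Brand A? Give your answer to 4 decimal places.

4.5293

Let t(s) be the expected number of purchases to first reach Brand A from state s, with t(Brand A) = 0. Conditioning on the first purchase:
t(Brand D) = 1 + 0.35·t(Brand D) + 0.2·t(Brand C) + 0.3·t(Brand B)
t(Brand C) = 1 + 0.2·t(Brand D) + 0.15·t(Brand C) + 0.3·t(Brand B)
t(Brand B) = 1 + 0.3·t(Brand D) + 0.3·t(Brand C) + 0.2·t(Brand B)
Solving: t(Brand D) = 4.8326, t(Brand C) = 3.9121, t(Brand B) = 4.5293.
Expected purchases from Brand B to Brand A: 4.5293.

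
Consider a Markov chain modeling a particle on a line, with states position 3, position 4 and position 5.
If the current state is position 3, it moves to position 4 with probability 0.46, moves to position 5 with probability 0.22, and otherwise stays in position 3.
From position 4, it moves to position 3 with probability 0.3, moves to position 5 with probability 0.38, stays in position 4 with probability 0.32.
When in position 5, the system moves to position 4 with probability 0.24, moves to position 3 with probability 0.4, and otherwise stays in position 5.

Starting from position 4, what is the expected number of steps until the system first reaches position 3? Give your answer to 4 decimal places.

Let t(s) be the expected number of steps to first reach position 3 from state s, with t(position 3) = 0. Conditioning on the first step:
t(position 4) = 1 + 0.32·t(position 4) + 0.38·t(position 5)
t(position 5) = 1 + 0.24·t(position 4) + 0.36·t(position 5)
Solving: t(position 4) = 2.9651, t(position 5) = 2.6744.
Expected steps from position 4 to position 3: 2.9651.

2.9651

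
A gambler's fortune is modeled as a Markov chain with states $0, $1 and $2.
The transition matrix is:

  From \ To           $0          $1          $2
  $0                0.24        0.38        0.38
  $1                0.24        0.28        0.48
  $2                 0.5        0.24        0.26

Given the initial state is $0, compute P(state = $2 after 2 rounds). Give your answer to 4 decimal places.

Sum over the intermediate state after 1 round:
P = P($0→$0)·P($0→$2) + P($0→$1)·P($1→$2) + P($0→$2)·P($2→$2)
  = 0.24×0.38 + 0.38×0.48 + 0.38×0.26
  = 0.0912 + 0.1824 + 0.0988 = 0.3724

0.3724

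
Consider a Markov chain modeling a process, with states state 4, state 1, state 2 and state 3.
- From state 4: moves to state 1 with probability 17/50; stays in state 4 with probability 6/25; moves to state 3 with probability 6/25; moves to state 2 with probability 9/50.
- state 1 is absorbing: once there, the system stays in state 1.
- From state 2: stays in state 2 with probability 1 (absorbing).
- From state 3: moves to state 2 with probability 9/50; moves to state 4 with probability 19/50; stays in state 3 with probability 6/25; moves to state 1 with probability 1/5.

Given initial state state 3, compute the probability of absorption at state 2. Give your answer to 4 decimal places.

0.4219

Let h(s) be the probability of absorption at state 2 starting from transient state s. Then h(state 2) = 1 and h(state 1) = 0. By first-step analysis:
h(state 4) = 0.24·h(state 4) + 0.34·0 + 0.18·1 + 0.24·h(state 3)
h(state 3) = 0.38·h(state 4) + 0.2·0 + 0.18·1 + 0.24·h(state 3)
Solving: h(state 4) = 0.3701, h(state 3) = 0.4219.
Starting from state 3, the probability is 0.4219.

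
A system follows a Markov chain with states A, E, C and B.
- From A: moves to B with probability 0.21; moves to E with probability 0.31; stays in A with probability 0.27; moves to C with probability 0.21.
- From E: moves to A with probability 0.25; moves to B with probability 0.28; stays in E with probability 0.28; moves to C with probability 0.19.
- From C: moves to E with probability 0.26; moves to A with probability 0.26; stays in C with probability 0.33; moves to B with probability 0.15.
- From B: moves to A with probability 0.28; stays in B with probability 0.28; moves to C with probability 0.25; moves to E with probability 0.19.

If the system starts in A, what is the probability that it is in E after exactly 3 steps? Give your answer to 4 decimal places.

0.2621

Propagate the distribution vector 3 steps from A.
After 0 steps: (1.0000, 0.0000, 0.0000, 0.0000)
After 1 step: (0.2700, 0.3100, 0.2100, 0.2100)
After 2 steps: (0.2638, 0.2650, 0.2374, 0.2338)
After 3 steps: (0.2647, 0.2621, 0.2425, 0.2307)
P(in E after 3 steps) = 0.2621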